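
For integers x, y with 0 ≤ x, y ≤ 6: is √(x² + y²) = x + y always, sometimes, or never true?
It holds at (x, y) = (5, 0) (both sides equal 5), but fails at (x, y) = (5, 5) (LHS = 5·√(2) ≈ 7.071, RHS = 10).

Answer: Sometimes true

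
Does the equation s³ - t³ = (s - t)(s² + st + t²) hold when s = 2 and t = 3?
Holds

Substituting s = 2, t = 3:

LHS = 2³ - 3³ = -19
RHS = (2 - 3)(2² + 2·3 + 3²) = -19

LHS = RHS, so the equation holds at this point.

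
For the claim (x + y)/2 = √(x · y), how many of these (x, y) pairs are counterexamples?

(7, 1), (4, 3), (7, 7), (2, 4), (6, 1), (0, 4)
5

Testing each pair:
(7, 1): LHS = 4, RHS = √(7) ≈ 2.646 → counterexample
(4, 3): LHS = 7/2, RHS = 2·√(3) ≈ 3.464 → counterexample
(7, 7): LHS = 7, RHS = 7 → satisfies claim
(2, 4): LHS = 3, RHS = 2·√(2) ≈ 2.828 → counterexample
(6, 1): LHS = 7/2, RHS = √(6) ≈ 2.449 → counterexample
(0, 4): LHS = 2, RHS = 0 → counterexample

That makes 5 counterexamples.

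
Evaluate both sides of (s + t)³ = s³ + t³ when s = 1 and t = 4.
LHS = (1 + 4)³ = 125
RHS = 1³ + 4³ = 65

LHS ≠ RHS, so the equation does not hold here.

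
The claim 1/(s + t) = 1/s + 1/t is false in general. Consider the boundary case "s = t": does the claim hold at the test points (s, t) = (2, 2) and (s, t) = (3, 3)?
No, fails at both test points

At (2, 2): LHS = 1/4 ≠ RHS = 1
At (3, 3): LHS = 1/6 ≠ RHS = 2/3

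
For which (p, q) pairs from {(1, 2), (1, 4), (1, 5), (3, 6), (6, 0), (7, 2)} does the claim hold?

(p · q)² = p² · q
Testing each pair:
(1, 2): LHS = 4, RHS = 2 → fails
(1, 4): LHS = 16, RHS = 4 → fails
(1, 5): LHS = 25, RHS = 5 → fails
(3, 6): LHS = 324, RHS = 54 → fails
(6, 0): LHS = 0, RHS = 0 → holds
(7, 2): LHS = 196, RHS = 98 → fails

1 of 6 pairs satisfies the claim.

Answer: (6, 0)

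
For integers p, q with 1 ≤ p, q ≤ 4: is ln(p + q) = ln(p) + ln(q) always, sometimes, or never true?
Sometimes true

It holds at (p, q) = (2, 2) (both sides equal ln(4) ≈ 1.386), but fails at (p, q) = (1, 2) (LHS = ln(3) ≈ 1.099, RHS = ln(2) ≈ 0.6931).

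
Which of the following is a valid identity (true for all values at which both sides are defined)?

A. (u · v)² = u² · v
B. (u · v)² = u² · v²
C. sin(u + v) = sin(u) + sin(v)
B

A: fails at (1, 5) — LHS = 25, RHS = 5.
B: holds — e.g. at (2, 5), both sides equal 100.
C: fails at (5, 8) — LHS = sin(13) ≈ 0.4202, RHS = sin(5) + sin(8) ≈ 0.03043.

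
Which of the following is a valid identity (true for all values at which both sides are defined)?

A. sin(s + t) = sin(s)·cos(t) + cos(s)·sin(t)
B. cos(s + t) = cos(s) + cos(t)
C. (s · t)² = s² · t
A

A: holds — e.g. at (1, 2), both sides equal sin(3) ≈ 0.1411.
B: fails at (3, 4) — LHS = cos(7) ≈ 0.7539, RHS = cos(3) + cos(4) ≈ -1.644.
C: fails at (5, 5) — LHS = 625, RHS = 125.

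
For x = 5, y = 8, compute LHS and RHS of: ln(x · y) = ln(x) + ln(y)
LHS = ln(5 · 8) = ln(40) ≈ 3.689
RHS = ln(5) + ln(8) ≈ 3.689

LHS = RHS: the two sides agree.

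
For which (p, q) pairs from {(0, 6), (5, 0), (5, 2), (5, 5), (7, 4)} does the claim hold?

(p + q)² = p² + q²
Testing each pair:
(0, 6): LHS = 36, RHS = 36 → holds
(5, 0): LHS = 25, RHS = 25 → holds
(5, 2): LHS = 49, RHS = 29 → fails
(5, 5): LHS = 100, RHS = 50 → fails
(7, 4): LHS = 121, RHS = 65 → fails

2 of 5 pairs satisfy the claim.

Answer: (0, 6), (5, 0)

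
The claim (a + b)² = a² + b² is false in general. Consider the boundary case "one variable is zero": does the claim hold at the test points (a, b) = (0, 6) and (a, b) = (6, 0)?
At (0, 6): LHS = 36, RHS = 36 → equal
At (6, 0): LHS = 36, RHS = 36 → equal

So the claim does hold at both of these boundary points, even though it is not an identity.

Answer: Yes, holds at both test points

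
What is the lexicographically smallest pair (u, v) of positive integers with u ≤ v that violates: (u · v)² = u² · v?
At (1, 1): both sides equal 1, so it holds there.

Substituting (1, 2) into the claim:
LHS = (1 · 2)² = 4
RHS = 1² · 2 = 2

Since LHS ≠ RHS, this pair disproves the claim, and no lexicographically smaller pair (u ≤ v, positive integers) does.

For instance (1, 3) is also a counterexample (LHS = 9, RHS = 3), but it's lexicographically larger.

Answer: (u, v) = (1, 2)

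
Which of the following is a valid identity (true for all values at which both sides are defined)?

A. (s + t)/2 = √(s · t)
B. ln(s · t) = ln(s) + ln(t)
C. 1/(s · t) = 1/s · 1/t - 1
B

A: fails at (1, 4) — LHS = 5/2, RHS = 2.
B: holds — e.g. at (1, 2), both sides equal ln(2) ≈ 0.6931.
C: fails at (4, 6) — LHS = 1/24, RHS = -23/24.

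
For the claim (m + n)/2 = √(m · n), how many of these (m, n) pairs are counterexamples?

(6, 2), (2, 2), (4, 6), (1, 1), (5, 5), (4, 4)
2

Testing each pair:
(6, 2): LHS = 4, RHS = 2·√(3) ≈ 3.464 → counterexample
(2, 2): LHS = 2, RHS = 2 → satisfies claim
(4, 6): LHS = 5, RHS = 2·√(6) ≈ 4.899 → counterexample
(1, 1): LHS = 1, RHS = 1 → satisfies claim
(5, 5): LHS = 5, RHS = 5 → satisfies claim
(4, 4): LHS = 4, RHS = 4 → satisfies claim

That makes 2 counterexamples.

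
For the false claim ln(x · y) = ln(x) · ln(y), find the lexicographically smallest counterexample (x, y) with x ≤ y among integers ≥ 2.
(x, y) = (2, 2)

Substituting (2, 2) into the claim:
LHS = ln(2 · 2) = ln(4) ≈ 1.386
RHS = ln(2) · ln(2) = ln(2)² ≈ 0.4805

Since LHS ≠ RHS, this pair disproves the claim, and no lexicographically smaller pair (x ≤ y, integers ≥ 2) does.

For instance (4, 8) is also a counterexample (LHS = ln(32) ≈ 3.466, RHS = ln(4)·ln(8) ≈ 2.883), but it's lexicographically larger.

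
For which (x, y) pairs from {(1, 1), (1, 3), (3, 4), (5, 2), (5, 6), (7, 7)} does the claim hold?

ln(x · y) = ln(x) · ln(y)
Testing each pair:
(1, 1): LHS = 0, RHS = 0 → holds
(1, 3): LHS = ln(3) ≈ 1.099, RHS = 0 → fails
(3, 4): LHS = ln(12) ≈ 2.485, RHS = ln(3)·ln(4) ≈ 1.523 → fails
(5, 2): LHS = ln(10) ≈ 2.303, RHS = ln(2)·ln(5) ≈ 1.116 → fails
(5, 6): LHS = ln(30) ≈ 3.401, RHS = ln(5)·ln(6) ≈ 2.884 → fails
(7, 7): LHS = ln(49) ≈ 3.892, RHS = ln(7)² ≈ 3.787 → fails

1 of 6 pairs satisfies the claim.

Answer: (1, 1)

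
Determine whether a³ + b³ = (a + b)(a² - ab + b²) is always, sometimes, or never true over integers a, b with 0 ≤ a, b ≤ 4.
Always true

The identity holds for every pair in the range. For instance at (a, b) = (4, 0): both sides equal 64.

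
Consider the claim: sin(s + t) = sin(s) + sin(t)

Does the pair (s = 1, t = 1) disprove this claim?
Substituting s = 1, t = 1:
LHS = sin(1 + 1) = sin(2) ≈ 0.9093
RHS = sin(1) + sin(1) = 2·sin(1) ≈ 1.683

Since LHS ≠ RHS, this pair disproves the claim.

Answer: Yes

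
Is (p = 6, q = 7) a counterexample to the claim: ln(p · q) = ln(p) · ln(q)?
Substituting p = 6, q = 7:
LHS = ln(6 · 7) = ln(42) ≈ 3.738
RHS = ln(6) · ln(7) ≈ 3.487

Since LHS ≠ RHS, this pair disproves the claim.

Answer: Yes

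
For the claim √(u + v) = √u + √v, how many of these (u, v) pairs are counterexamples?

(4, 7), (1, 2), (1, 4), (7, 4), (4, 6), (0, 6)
5

Testing each pair:
(4, 7): LHS = √(11) ≈ 3.317, RHS = 2 + √(7) ≈ 4.646 → counterexample
(1, 2): LHS = √(3) ≈ 1.732, RHS = 1 + √(2) ≈ 2.414 → counterexample
(1, 4): LHS = √(5) ≈ 2.236, RHS = 3 → counterexample
(7, 4): LHS = √(11) ≈ 3.317, RHS = 2 + √(7) ≈ 4.646 → counterexample
(4, 6): LHS = √(10) ≈ 3.162, RHS = 2 + √(6) ≈ 4.449 → counterexample
(0, 6): LHS = √(6) ≈ 2.449, RHS = √(6) ≈ 2.449 → satisfies claim

That makes 5 counterexamples.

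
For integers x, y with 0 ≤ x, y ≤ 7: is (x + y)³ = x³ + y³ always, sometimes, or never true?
Sometimes true

It holds at (x, y) = (0, 2) (both sides equal 8), but fails at (x, y) = (1, 6) (LHS = 343, RHS = 217).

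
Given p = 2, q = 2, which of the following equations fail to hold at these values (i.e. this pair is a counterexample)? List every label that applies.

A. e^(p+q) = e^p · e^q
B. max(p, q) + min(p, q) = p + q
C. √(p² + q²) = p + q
C

Evaluating each claim at the given values:
A. LHS = e^4 ≈ 54.6, RHS = e^4 ≈ 54.6 → holds here (LHS = RHS)
B. LHS = 4, RHS = 4 → holds here (LHS = RHS)
C. LHS = 2·√(2) ≈ 2.828, RHS = 4 → fails here (LHS ≠ RHS)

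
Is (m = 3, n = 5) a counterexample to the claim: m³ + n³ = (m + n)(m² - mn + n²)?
Substituting m = 3, n = 5:
LHS = 3³ + 5³ = 152
RHS = (3 + 5)(3² - 3·5 + 5²) = 152

The sides agree, so this pair does not disprove the claim.

Answer: No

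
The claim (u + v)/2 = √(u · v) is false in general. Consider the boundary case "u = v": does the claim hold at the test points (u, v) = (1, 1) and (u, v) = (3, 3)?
At (1, 1): LHS = 1, RHS = 1 → equal
At (3, 3): LHS = 3, RHS = 3 → equal

So the claim does hold at both of these boundary points, even though it is not an identity.

Answer: Yes, holds at both test points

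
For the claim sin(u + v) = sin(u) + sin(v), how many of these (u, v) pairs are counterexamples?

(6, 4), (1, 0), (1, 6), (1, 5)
3

Testing each pair:
(6, 4): LHS = sin(10) ≈ -0.544, RHS = sin(4) + sin(6) ≈ -1.036 → counterexample
(1, 0): LHS = sin(1) ≈ 0.8415, RHS = sin(1) ≈ 0.8415 → satisfies claim
(1, 6): LHS = sin(7) ≈ 0.657, RHS = sin(6) + sin(1) ≈ 0.5621 → counterexample
(1, 5): LHS = sin(6) ≈ -0.2794, RHS = sin(5) + sin(1) ≈ -0.1175 → counterexample

That makes 3 counterexamples.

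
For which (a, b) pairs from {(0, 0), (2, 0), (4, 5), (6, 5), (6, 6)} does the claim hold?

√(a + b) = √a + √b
Testing each pair:
(0, 0): LHS = 0, RHS = 0 → holds
(2, 0): LHS = √(2) ≈ 1.414, RHS = √(2) ≈ 1.414 → holds
(4, 5): LHS = 3, RHS = 2 + √(5) ≈ 4.236 → fails
(6, 5): LHS = √(11) ≈ 3.317, RHS = √(5) + √(6) ≈ 4.686 → fails
(6, 6): LHS = 2·√(3) ≈ 3.464, RHS = 2·√(6) ≈ 4.899 → fails

2 of 5 pairs satisfy the claim.

Answer: (0, 0), (2, 0)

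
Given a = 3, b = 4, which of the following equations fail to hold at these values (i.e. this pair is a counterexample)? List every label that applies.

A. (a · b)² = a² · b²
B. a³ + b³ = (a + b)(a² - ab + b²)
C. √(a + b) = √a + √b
C

Evaluating each claim at the given values:
A. LHS = 144, RHS = 144 → holds here (LHS = RHS)
B. LHS = 91, RHS = 91 → holds here (LHS = RHS)
C. LHS = √(7) ≈ 2.646, RHS = √(3) + 2 ≈ 3.732 → fails here (LHS ≠ RHS)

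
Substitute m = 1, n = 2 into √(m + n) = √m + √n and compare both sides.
LHS = √(1 + 2) = √(3) ≈ 1.732
RHS = √1 + √2 = 1 + √(2) ≈ 2.414

LHS ≠ RHS (they differ by about 0.6822), so the equation does not hold here.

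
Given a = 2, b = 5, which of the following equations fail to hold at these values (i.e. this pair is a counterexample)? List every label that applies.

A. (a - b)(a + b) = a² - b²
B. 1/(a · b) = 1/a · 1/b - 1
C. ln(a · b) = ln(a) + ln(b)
Evaluating each claim at the given values:
A. LHS = -21, RHS = -21 → holds here (LHS = RHS)
B. LHS = 1/10, RHS = -9/10 → fails here (LHS ≠ RHS)
C. LHS = ln(10) ≈ 2.303, RHS = ln(2) + ln(5) ≈ 2.303 → holds here (LHS = RHS)

Answer: B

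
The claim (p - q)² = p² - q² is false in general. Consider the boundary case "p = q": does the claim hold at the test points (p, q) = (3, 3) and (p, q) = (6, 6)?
At (3, 3): LHS = 0, RHS = 0 → equal
At (6, 6): LHS = 0, RHS = 0 → equal

So the claim does hold at both of these boundary points, even though it is not an identity.

Answer: Yes, holds at both test points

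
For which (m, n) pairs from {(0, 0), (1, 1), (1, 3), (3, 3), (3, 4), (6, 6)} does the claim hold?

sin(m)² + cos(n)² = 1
Testing each pair:
(0, 0): LHS = 1, RHS = 1 → holds
(1, 1): LHS = cos(1)² + sin(1)² = 1, RHS = 1 → holds
(1, 3): LHS = sin(1)² + cos(3)² ≈ 1.688, RHS = 1 → fails
(3, 3): LHS = sin(3)² + cos(3)² = 1, RHS = 1 → holds
(3, 4): LHS = sin(3)² + cos(4)² ≈ 0.4472, RHS = 1 → fails
(6, 6): LHS = sin(6)² + cos(6)² = 1, RHS = 1 → holds

4 of 6 pairs satisfy the claim.

Answer: (0, 0), (1, 1), (3, 3), (6, 6)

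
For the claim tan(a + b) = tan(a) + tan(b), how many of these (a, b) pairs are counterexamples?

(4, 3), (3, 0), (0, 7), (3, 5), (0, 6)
2

Testing each pair:
(4, 3): LHS = tan(7) ≈ 0.8714, RHS = tan(3) + tan(4) ≈ 1.015 → counterexample
(3, 0): LHS = tan(3) ≈ -0.1425, RHS = tan(3) ≈ -0.1425 → satisfies claim
(0, 7): LHS = tan(7) ≈ 0.8714, RHS = tan(7) ≈ 0.8714 → satisfies claim
(3, 5): LHS = tan(8) ≈ -6.8, RHS = tan(5) + tan(3) ≈ -3.523 → counterexample
(0, 6): LHS = tan(6) ≈ -0.291, RHS = tan(6) ≈ -0.291 → satisfies claim

That makes 2 counterexamples.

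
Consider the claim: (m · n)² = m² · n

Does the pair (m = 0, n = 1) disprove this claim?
No

Substituting m = 0, n = 1:
LHS = (0 · 1)² = 0
RHS = 0² · 1 = 0

The sides agree, so this pair does not disprove the claim.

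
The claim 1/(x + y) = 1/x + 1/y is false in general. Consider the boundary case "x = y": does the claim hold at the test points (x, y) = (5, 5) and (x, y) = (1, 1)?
At (5, 5): LHS = 1/10 ≠ RHS = 2/5
At (1, 1): LHS = 1/2 ≠ RHS = 2

Answer: No, fails at both test points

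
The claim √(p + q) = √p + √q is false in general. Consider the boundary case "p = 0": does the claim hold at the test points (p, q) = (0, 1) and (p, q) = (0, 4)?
At (0, 1): LHS = 1, RHS = 1 → equal
At (0, 4): LHS = 2, RHS = 2 → equal

So the claim does hold at both of these boundary points, even though it is not an identity.

Answer: Yes, holds at both test points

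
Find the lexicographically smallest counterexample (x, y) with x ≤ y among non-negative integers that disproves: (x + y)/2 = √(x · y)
(x, y) = (0, 1)

Substituting (0, 1) into the claim:
LHS = (0 + 1)/2 = 1/2
RHS = √(0 · 1) = 0

Since LHS ≠ RHS, this pair disproves the claim, and no lexicographically smaller pair (x ≤ y, non-negative integers) does.

For instance (0, 4) is also a counterexample (LHS = 2, RHS = 0), but it's lexicographically larger.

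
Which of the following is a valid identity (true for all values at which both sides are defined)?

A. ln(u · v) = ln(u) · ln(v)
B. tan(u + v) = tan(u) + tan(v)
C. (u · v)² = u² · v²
A: fails at (2, 2) — LHS = ln(4) ≈ 1.386, RHS = ln(2)² ≈ 0.4805.
B: fails at (1, 5) — LHS = tan(6) ≈ -0.291, RHS = tan(5) + tan(1) ≈ -1.823.
C: holds — e.g. at (1, 4), both sides equal 16.

Answer: C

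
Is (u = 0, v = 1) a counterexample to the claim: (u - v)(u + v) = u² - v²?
No

Substituting u = 0, v = 1:
LHS = (0 - 1)(0 + 1) = -1
RHS = 0² - 1² = -1

The sides agree, so this pair does not disprove the claim.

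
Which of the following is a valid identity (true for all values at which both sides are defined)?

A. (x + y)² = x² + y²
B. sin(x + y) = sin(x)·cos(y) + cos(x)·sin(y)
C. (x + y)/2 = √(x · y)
B

A: fails at (1, 1) — LHS = 4, RHS = 2.
B: holds — e.g. at (2, 2), both sides equal sin(4) ≈ -0.7568.
C: fails at (2, 4) — LHS = 3, RHS = 2·√(2) ≈ 2.828.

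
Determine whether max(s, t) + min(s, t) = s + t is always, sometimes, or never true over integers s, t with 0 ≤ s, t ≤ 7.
Always true

The identity holds for every pair in the range. For instance at (s, t) = (0, 0): both sides equal 0.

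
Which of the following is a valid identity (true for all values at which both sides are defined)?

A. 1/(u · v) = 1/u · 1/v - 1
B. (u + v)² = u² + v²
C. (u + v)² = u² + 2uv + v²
C

A: fails at (2, 4) — LHS = 1/8, RHS = -7/8.
B: fails at (4, 6) — LHS = 100, RHS = 52.
C: holds — e.g. at (4, 6), both sides equal 100.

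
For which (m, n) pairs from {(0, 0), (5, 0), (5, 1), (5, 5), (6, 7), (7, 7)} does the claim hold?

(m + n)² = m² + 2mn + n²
Testing each pair:
(0, 0): LHS = 0, RHS = 0 → holds
(5, 0): LHS = 25, RHS = 25 → holds
(5, 1): LHS = 36, RHS = 36 → holds
(5, 5): LHS = 100, RHS = 100 → holds
(6, 7): LHS = 169, RHS = 169 → holds
(7, 7): LHS = 196, RHS = 196 → holds

Every pair satisfies the claim.

Answer: All pairs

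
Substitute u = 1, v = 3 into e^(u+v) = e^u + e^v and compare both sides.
LHS = e^(1+3) = e^4 ≈ 54.6
RHS = e^1 + e^3 = e + e^3 ≈ 22.8

LHS ≠ RHS (they differ by about 31.79), so the equation does not hold here.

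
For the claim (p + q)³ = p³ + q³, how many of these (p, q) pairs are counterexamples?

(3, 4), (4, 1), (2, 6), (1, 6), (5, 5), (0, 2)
5

Testing each pair:
(3, 4): LHS = 343, RHS = 91 → counterexample
(4, 1): LHS = 125, RHS = 65 → counterexample
(2, 6): LHS = 512, RHS = 224 → counterexample
(1, 6): LHS = 343, RHS = 217 → counterexample
(5, 5): LHS = 1000, RHS = 250 → counterexample
(0, 2): LHS = 8, RHS = 8 → satisfies claim

That makes 5 counterexamples.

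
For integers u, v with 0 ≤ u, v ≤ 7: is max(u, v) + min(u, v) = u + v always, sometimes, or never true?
The identity holds for every pair in the range. For instance at (u, v) = (7, 0): both sides equal 7.

Answer: Always true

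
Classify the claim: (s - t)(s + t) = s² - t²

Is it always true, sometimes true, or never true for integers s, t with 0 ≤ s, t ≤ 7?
Always true

The identity holds for every pair in the range. For instance at (s, t) = (3, 0): both sides equal 9.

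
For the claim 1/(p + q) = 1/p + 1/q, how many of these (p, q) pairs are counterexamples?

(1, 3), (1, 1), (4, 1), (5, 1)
Testing each pair:
(1, 3): LHS = 1/4, RHS = 4/3 → counterexample
(1, 1): LHS = 1/2, RHS = 2 → counterexample
(4, 1): LHS = 1/5, RHS = 5/4 → counterexample
(5, 1): LHS = 1/6, RHS = 6/5 → counterexample

That makes 4 counterexamples.

Answer: 4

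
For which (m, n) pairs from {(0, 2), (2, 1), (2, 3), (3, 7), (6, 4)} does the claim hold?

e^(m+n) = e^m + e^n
None

Testing each pair:
(0, 2): LHS = e^2 ≈ 7.389, RHS = 1 + e^2 ≈ 8.389 → fails
(2, 1): LHS = e^3 ≈ 20.09, RHS = e + e^2 ≈ 10.11 → fails
(2, 3): LHS = e^5 ≈ 148.4, RHS = e^2 + e^3 ≈ 27.47 → fails
(3, 7): LHS = e^10 ≈ 22026.5, RHS = e^3 + e^7 ≈ 1117 → fails
(6, 4): LHS = e^10 ≈ 22026.5, RHS = e^4 + e^6 ≈ 458 → fails

No pair satisfies the claim.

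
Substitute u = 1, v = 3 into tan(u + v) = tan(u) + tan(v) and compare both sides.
LHS = tan(1 + 3) = tan(4) ≈ 1.158
RHS = tan(1) + tan(3) ≈ 1.415

LHS ≠ RHS (they differ by about 0.257), so the equation does not hold here.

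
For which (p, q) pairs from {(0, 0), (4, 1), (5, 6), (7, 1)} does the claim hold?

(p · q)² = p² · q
(0, 0), (4, 1), (7, 1)

Testing each pair:
(0, 0): LHS = 0, RHS = 0 → holds
(4, 1): LHS = 16, RHS = 16 → holds
(5, 6): LHS = 900, RHS = 150 → fails
(7, 1): LHS = 49, RHS = 49 → holds

3 of 4 pairs satisfy the claim.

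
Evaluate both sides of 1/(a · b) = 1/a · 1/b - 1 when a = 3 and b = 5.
LHS = 1/(3 · 5) = 1/15
RHS = 1/3 · 1/5 - 1 = -14/15

LHS ≠ RHS, so the equation does not hold here.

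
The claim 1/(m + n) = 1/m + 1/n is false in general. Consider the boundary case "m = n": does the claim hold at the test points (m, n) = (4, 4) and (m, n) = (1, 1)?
At (4, 4): LHS = 1/8 ≠ RHS = 1/2
At (1, 1): LHS = 1/2 ≠ RHS = 2

Answer: No, fails at both test points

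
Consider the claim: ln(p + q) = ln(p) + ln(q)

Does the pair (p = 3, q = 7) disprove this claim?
Substituting p = 3, q = 7:
LHS = ln(3 + 7) = ln(10) ≈ 2.303
RHS = ln(3) + ln(7) ≈ 3.045

Since LHS ≠ RHS, this pair disproves the claim.

Answer: Yes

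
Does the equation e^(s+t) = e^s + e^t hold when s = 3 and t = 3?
Substituting s = 3, t = 3:

LHS = e^(3+3) = e^6 ≈ 403.4
RHS = e^3 + e^3 = 2·e^3 ≈ 40.17

LHS ≠ RHS, so the equation does not hold at this point.

Answer: Fails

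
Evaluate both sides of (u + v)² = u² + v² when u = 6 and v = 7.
LHS = (6 + 7)² = 169
RHS = 6² + 7² = 85

LHS ≠ RHS, so the equation does not hold here.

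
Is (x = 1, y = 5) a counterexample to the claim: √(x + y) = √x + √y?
Yes

Substituting x = 1, y = 5:
LHS = √(1 + 5) = √(6) ≈ 2.449
RHS = √1 + √5 = 1 + √(5) ≈ 3.236

Since LHS ≠ RHS, this pair disproves the claim.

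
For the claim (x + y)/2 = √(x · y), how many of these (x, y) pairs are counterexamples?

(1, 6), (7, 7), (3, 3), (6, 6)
1

Testing each pair:
(1, 6): LHS = 7/2, RHS = √(6) ≈ 2.449 → counterexample
(7, 7): LHS = 7, RHS = 7 → satisfies claim
(3, 3): LHS = 3, RHS = 3 → satisfies claim
(6, 6): LHS = 6, RHS = 6 → satisfies claim

That makes 1 counterexample.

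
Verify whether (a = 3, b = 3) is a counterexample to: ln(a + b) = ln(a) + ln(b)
Yes

Substituting a = 3, b = 3:
LHS = ln(3 + 3) = ln(6) ≈ 1.792
RHS = ln(3) + ln(3) = 2·ln(3) ≈ 2.197

Since LHS ≠ RHS, this pair disproves the claim.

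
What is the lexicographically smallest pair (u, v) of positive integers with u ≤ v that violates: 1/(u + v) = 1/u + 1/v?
Substituting (1, 1) into the claim:
LHS = 1/(1 + 1) = 1/2
RHS = 1/1 + 1/1 = 2

Since LHS ≠ RHS, this pair disproves the claim, and no lexicographically smaller pair (u ≤ v, positive integers) does.

For instance (2, 6) is also a counterexample (LHS = 1/8, RHS = 2/3), but it's lexicographically larger.

Answer: (u, v) = (1, 1)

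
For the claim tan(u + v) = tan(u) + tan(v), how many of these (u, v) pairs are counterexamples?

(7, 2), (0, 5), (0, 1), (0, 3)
1

Testing each pair:
(7, 2): LHS = tan(9) ≈ -0.4523, RHS = tan(2) + tan(7) ≈ -1.314 → counterexample
(0, 5): LHS = tan(5) ≈ -3.381, RHS = tan(5) ≈ -3.381 → satisfies claim
(0, 1): LHS = tan(1) ≈ 1.557, RHS = tan(1) ≈ 1.557 → satisfies claim
(0, 3): LHS = tan(3) ≈ -0.1425, RHS = tan(3) ≈ -0.1425 → satisfies claim

That makes 1 counterexample.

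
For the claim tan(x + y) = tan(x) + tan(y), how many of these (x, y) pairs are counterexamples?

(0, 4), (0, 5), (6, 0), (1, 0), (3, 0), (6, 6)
Testing each pair:
(0, 4): LHS = tan(4) ≈ 1.158, RHS = tan(4) ≈ 1.158 → satisfies claim
(0, 5): LHS = tan(5) ≈ -3.381, RHS = tan(5) ≈ -3.381 → satisfies claim
(6, 0): LHS = tan(6) ≈ -0.291, RHS = tan(6) ≈ -0.291 → satisfies claim
(1, 0): LHS = tan(1) ≈ 1.557, RHS = tan(1) ≈ 1.557 → satisfies claim
(3, 0): LHS = tan(3) ≈ -0.1425, RHS = tan(3) ≈ -0.1425 → satisfies claim
(6, 6): LHS = tan(12) ≈ -0.6359, RHS = 2·tan(6) ≈ -0.582 → counterexample

That makes 1 counterexample.

Answer: 1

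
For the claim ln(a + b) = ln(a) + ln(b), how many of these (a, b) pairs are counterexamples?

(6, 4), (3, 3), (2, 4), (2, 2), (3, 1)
4

Testing each pair:
(6, 4): LHS = ln(10) ≈ 2.303, RHS = ln(4) + ln(6) ≈ 3.178 → counterexample
(3, 3): LHS = ln(6) ≈ 1.792, RHS = 2·ln(3) ≈ 2.197 → counterexample
(2, 4): LHS = ln(6) ≈ 1.792, RHS = ln(2) + ln(4) ≈ 2.079 → counterexample
(2, 2): LHS = ln(4) ≈ 1.386, RHS = 2·ln(2) ≈ 1.386 → satisfies claim
(3, 1): LHS = ln(4) ≈ 1.386, RHS = ln(3) ≈ 1.099 → counterexample

That makes 4 counterexamples.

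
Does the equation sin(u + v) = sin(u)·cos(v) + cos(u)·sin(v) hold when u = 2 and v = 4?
Holds

Substituting u = 2, v = 4:

LHS = sin(2 + 4) = sin(6) ≈ -0.2794
RHS = sin(2)·cos(4) + cos(2)·sin(4) = sin(2)·cos(4) + sin(4)·cos(2) ≈ -0.2794

LHS = RHS, so the equation holds at this point.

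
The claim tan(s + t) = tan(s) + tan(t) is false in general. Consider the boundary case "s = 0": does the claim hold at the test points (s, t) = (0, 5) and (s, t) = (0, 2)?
At (0, 5): LHS = tan(5) ≈ -3.381, RHS = tan(5) ≈ -3.381 → equal
At (0, 2): LHS = tan(2) ≈ -2.185, RHS = tan(2) ≈ -2.185 → equal

So the claim does hold at both of these boundary points, even though it is not an identity.

Answer: Yes, holds at both test points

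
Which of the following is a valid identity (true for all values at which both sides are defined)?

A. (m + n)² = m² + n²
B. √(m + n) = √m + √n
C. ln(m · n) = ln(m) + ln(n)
A: fails at (2, 3) — LHS = 25, RHS = 13.
B: fails at (4, 6) — LHS = √(10) ≈ 3.162, RHS = 2 + √(6) ≈ 4.449.
C: holds — e.g. at (3, 7), both sides equal ln(21) ≈ 3.045.

Answer: C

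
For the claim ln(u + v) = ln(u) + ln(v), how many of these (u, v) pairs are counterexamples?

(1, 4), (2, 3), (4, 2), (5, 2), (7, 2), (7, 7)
Testing each pair:
(1, 4): LHS = ln(5) ≈ 1.609, RHS = ln(4) ≈ 1.386 → counterexample
(2, 3): LHS = ln(5) ≈ 1.609, RHS = ln(2) + ln(3) ≈ 1.792 → counterexample
(4, 2): LHS = ln(6) ≈ 1.792, RHS = ln(2) + ln(4) ≈ 2.079 → counterexample
(5, 2): LHS = ln(7) ≈ 1.946, RHS = ln(2) + ln(5) ≈ 2.303 → counterexample
(7, 2): LHS = ln(9) ≈ 2.197, RHS = ln(2) + ln(7) ≈ 2.639 → counterexample
(7, 7): LHS = ln(14) ≈ 2.639, RHS = 2·ln(7) ≈ 3.892 → counterexample

That makes 6 counterexamples.

Answer: 6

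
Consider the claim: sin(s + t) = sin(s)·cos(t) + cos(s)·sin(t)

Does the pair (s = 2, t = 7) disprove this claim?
Substituting s = 2, t = 7:
LHS = sin(2 + 7) = sin(9) ≈ 0.4121
RHS = sin(2)·cos(7) + cos(2)·sin(7) = sin(7)·cos(2) + sin(2)·cos(7) ≈ 0.4121

The sides agree, so this pair does not disprove the claim.

Answer: No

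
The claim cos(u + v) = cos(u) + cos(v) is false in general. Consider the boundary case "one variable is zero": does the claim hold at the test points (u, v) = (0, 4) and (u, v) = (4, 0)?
No, fails at both test points

At (0, 4): LHS = cos(4) ≈ -0.6536 ≠ RHS = cos(4) + 1 ≈ 0.3464
At (4, 0): LHS = cos(4) ≈ -0.6536 ≠ RHS = cos(4) + 1 ≈ 0.3464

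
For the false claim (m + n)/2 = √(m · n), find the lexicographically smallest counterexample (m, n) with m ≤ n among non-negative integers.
(m, n) = (0, 1)

Substituting (0, 1) into the claim:
LHS = (0 + 1)/2 = 1/2
RHS = √(0 · 1) = 0

Since LHS ≠ RHS, this pair disproves the claim, and no lexicographically smaller pair (m ≤ n, non-negative integers) does.

For instance (0, 2) is also a counterexample (LHS = 1, RHS = 0), but it's lexicographically larger.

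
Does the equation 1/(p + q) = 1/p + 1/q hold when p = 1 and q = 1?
Substituting p = 1, q = 1:

LHS = 1/(1 + 1) = 1/2
RHS = 1/1 + 1/1 = 2

LHS ≠ RHS, so the equation does not hold at this point.

Answer: Fails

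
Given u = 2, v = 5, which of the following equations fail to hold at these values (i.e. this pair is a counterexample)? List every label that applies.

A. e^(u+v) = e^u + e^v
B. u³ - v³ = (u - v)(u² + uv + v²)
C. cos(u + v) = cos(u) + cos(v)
A, C

Evaluating each claim at the given values:
A. LHS = e^7 ≈ 1097, RHS = e^2 + e^5 ≈ 155.8 → fails here (LHS ≠ RHS)
B. LHS = -117, RHS = -117 → holds here (LHS = RHS)
C. LHS = cos(7) ≈ 0.7539, RHS = cos(2) + cos(5) ≈ -0.1325 → fails here (LHS ≠ RHS)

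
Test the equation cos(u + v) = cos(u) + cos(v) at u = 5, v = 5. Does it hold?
Fails

Substituting u = 5, v = 5:

LHS = cos(5 + 5) = cos(10) ≈ -0.8391
RHS = cos(5) + cos(5) = 2·cos(5) ≈ 0.5673

LHS ≠ RHS, so the equation does not hold at this point.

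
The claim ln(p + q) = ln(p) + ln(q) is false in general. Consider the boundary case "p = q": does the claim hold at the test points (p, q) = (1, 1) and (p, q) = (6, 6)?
No, fails at both test points

At (1, 1): LHS = ln(2) ≈ 0.6931 ≠ RHS = 0
At (6, 6): LHS = ln(12) ≈ 2.485 ≠ RHS = 2·ln(6) ≈ 3.584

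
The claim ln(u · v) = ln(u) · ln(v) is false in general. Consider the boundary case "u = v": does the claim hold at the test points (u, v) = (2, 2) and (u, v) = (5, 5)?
No, fails at both test points

At (2, 2): LHS = ln(4) ≈ 1.386 ≠ RHS = ln(2)² ≈ 0.4805
At (5, 5): LHS = ln(25) ≈ 3.219 ≠ RHS = ln(5)² ≈ 2.59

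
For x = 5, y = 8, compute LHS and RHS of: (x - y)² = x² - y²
LHS = (5 - 8)² = 9
RHS = 5² - 8² = -39

LHS ≠ RHS, so the equation does not hold here.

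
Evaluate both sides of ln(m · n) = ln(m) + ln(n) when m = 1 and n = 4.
LHS = ln(1 · 4) = ln(4) ≈ 1.386
RHS = ln(1) + ln(4) = ln(4) ≈ 1.386

LHS = RHS: the two sides agree.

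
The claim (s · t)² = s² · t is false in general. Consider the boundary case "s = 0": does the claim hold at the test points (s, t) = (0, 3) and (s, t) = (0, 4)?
At (0, 3): LHS = 0, RHS = 0 → equal
At (0, 4): LHS = 0, RHS = 0 → equal

So the claim does hold at both of these boundary points, even though it is not an identity.

Answer: Yes, holds at both test points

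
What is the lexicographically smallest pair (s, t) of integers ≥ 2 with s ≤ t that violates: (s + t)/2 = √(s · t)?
Substituting (2, 3) into the claim:
LHS = (2 + 3)/2 = 5/2
RHS = √(2 · 3) = √(6) ≈ 2.449

Since LHS ≠ RHS, this pair disproves the claim, and no lexicographically smaller pair (s ≤ t, integers ≥ 2) does.

For instance (2, 4) is also a counterexample (LHS = 3, RHS = 2·√(2) ≈ 2.828), but it's lexicographically larger.

Answer: (s, t) = (2, 3)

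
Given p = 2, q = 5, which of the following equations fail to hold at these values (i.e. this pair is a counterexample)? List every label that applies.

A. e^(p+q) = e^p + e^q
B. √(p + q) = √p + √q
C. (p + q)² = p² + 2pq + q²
Evaluating each claim at the given values:
A. LHS = e^7 ≈ 1097, RHS = e^2 + e^5 ≈ 155.8 → fails here (LHS ≠ RHS)
B. LHS = √(7) ≈ 2.646, RHS = √(2) + √(5) ≈ 3.65 → fails here (LHS ≠ RHS)
C. LHS = 49, RHS = 49 → holds here (LHS = RHS)

Answer: A, B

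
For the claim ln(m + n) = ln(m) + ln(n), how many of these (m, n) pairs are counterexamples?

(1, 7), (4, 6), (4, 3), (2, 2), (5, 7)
Testing each pair:
(1, 7): LHS = ln(8) ≈ 2.079, RHS = ln(7) ≈ 1.946 → counterexample
(4, 6): LHS = ln(10) ≈ 2.303, RHS = ln(4) + ln(6) ≈ 3.178 → counterexample
(4, 3): LHS = ln(7) ≈ 1.946, RHS = ln(3) + ln(4) ≈ 2.485 → counterexample
(2, 2): LHS = ln(4) ≈ 1.386, RHS = 2·ln(2) ≈ 1.386 → satisfies claim
(5, 7): LHS = ln(12) ≈ 2.485, RHS = ln(5) + ln(7) ≈ 3.555 → counterexample

That makes 4 counterexamples.

Answer: 4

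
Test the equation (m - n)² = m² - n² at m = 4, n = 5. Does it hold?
Fails

Substituting m = 4, n = 5:

LHS = (4 - 5)² = 1
RHS = 4² - 5² = -9

LHS ≠ RHS, so the equation does not hold at this point.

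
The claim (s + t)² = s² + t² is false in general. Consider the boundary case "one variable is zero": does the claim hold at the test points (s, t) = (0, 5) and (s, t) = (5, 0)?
At (0, 5): LHS = 25, RHS = 25 → equal
At (5, 0): LHS = 25, RHS = 25 → equal

So the claim does hold at both of these boundary points, even though it is not an identity.

Answer: Yes, holds at both test points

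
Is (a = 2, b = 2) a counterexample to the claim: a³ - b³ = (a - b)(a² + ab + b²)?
No

Substituting a = 2, b = 2:
LHS = 2³ - 2³ = 0
RHS = (2 - 2)(2² + 2·2 + 2²) = 0

The sides agree, so this pair does not disprove the claim.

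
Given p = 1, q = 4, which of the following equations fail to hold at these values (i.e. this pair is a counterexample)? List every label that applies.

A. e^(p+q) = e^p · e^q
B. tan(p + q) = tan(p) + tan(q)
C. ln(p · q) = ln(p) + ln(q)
B

Evaluating each claim at the given values:
A. LHS = e^5 ≈ 148.4, RHS = e^5 ≈ 148.4 → holds here (LHS = RHS)
B. LHS = tan(5) ≈ -3.381, RHS = tan(4) + tan(1) ≈ 2.715 → fails here (LHS ≠ RHS)
C. LHS = ln(4) ≈ 1.386, RHS = ln(4) ≈ 1.386 → holds here (LHS = RHS)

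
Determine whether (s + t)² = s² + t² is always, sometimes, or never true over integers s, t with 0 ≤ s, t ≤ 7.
Sometimes true

It holds at (s, t) = (6, 0) (both sides equal 36), but fails at (s, t) = (3, 5) (LHS = 64, RHS = 34).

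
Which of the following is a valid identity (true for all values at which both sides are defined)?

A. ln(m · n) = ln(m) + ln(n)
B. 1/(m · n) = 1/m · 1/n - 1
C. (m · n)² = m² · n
A

A: holds — e.g. at (5, 8), both sides equal ln(40) ≈ 3.689.
B: fails at (1, 3) — LHS = 1/3, RHS = -2/3.
C: fails at (1, 3) — LHS = 9, RHS = 3.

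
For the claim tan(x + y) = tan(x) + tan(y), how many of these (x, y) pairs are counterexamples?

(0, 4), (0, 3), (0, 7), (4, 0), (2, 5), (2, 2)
2

Testing each pair:
(0, 4): LHS = tan(4) ≈ 1.158, RHS = tan(4) ≈ 1.158 → satisfies claim
(0, 3): LHS = tan(3) ≈ -0.1425, RHS = tan(3) ≈ -0.1425 → satisfies claim
(0, 7): LHS = tan(7) ≈ 0.8714, RHS = tan(7) ≈ 0.8714 → satisfies claim
(4, 0): LHS = tan(4) ≈ 1.158, RHS = tan(4) ≈ 1.158 → satisfies claim
(2, 5): LHS = tan(7) ≈ 0.8714, RHS = tan(5) + tan(2) ≈ -5.566 → counterexample
(2, 2): LHS = tan(4) ≈ 1.158, RHS = 2·tan(2) ≈ -4.37 → counterexample

That makes 2 counterexamples.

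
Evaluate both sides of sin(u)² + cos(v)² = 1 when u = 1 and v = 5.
LHS = sin(1)² + cos(5)² ≈ 0.7885
RHS = 1

LHS ≠ RHS (they differ by about 0.2115), so the equation does not hold here.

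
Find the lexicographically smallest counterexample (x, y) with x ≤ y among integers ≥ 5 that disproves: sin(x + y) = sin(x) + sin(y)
Substituting (5, 5) into the claim:
LHS = sin(5 + 5) = sin(10) ≈ -0.544
RHS = sin(5) + sin(5) = 2·sin(5) ≈ -1.918

Since LHS ≠ RHS, this pair disproves the claim, and no lexicographically smaller pair (x ≤ y, integers ≥ 5) does.

For instance (6, 12) is also a counterexample (LHS = sin(18) ≈ -0.751, RHS = sin(12) + sin(6) ≈ -0.816), but it's lexicographically larger.

Answer: (x, y) = (5, 5)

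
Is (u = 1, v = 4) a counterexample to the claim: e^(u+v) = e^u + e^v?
Substituting u = 1, v = 4:
LHS = e^(1+4) = e^5 ≈ 148.4
RHS = e^1 + e^4 = e + e^4 ≈ 57.32

Since LHS ≠ RHS, this pair disproves the claim.

Answer: Yes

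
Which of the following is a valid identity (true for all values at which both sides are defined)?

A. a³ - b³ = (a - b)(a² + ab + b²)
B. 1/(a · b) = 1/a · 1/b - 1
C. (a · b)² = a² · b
A

A: holds — e.g. at (3, 7), both sides equal -316.
B: fails at (3, 4) — LHS = 1/12, RHS = -11/12.
C: fails at (3, 3) — LHS = 81, RHS = 27.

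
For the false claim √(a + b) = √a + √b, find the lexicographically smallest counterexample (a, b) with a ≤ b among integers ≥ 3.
Substituting (3, 3) into the claim:
LHS = √(3 + 3) = √(6) ≈ 2.449
RHS = √3 + √3 = 2·√(3) ≈ 3.464

Since LHS ≠ RHS, this pair disproves the claim, and no lexicographically smaller pair (a ≤ b, integers ≥ 3) does.

For instance (5, 10) is also a counterexample (LHS = √(15) ≈ 3.873, RHS = √(5) + √(10) ≈ 5.398), but it's lexicographically larger.

Answer: (a, b) = (3, 3)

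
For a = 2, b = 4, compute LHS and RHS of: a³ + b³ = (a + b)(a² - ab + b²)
LHS = 2³ + 4³ = 72
RHS = (2 + 4)(2² - 2·4 + 4²) = 72

LHS = RHS: the two sides agree.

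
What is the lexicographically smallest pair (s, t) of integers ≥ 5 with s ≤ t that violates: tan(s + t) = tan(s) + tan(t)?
Substituting (5, 5) into the claim:
LHS = tan(5 + 5) = tan(10) ≈ 0.6484
RHS = tan(5) + tan(5) = 2·tan(5) ≈ -6.761

Since LHS ≠ RHS, this pair disproves the claim, and no lexicographically smaller pair (s ≤ t, integers ≥ 5) does.

For instance (6, 9) is also a counterexample (LHS = tan(15) ≈ -0.856, RHS = tan(9) + tan(6) ≈ -0.7433), but it's lexicographically larger.

Answer: (s, t) = (5, 5)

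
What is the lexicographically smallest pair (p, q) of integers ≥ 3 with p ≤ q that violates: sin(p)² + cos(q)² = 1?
(p, q) = (3, 4)

At (3, 3): both sides equal 1, so it holds there.

Substituting (3, 4) into the claim:
LHS = sin(3)² + cos(4)² ≈ 0.4472
RHS = 1

Since LHS ≠ RHS, this pair disproves the claim, and no lexicographically smaller pair (p ≤ q, integers ≥ 3) does.

For instance (3, 9) is also a counterexample (LHS = sin(3)² + cos(9)² ≈ 0.8501, RHS = 1), but it's lexicographically larger.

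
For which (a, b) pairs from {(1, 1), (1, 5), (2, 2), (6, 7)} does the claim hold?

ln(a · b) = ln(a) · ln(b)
(1, 1)

Testing each pair:
(1, 1): LHS = 0, RHS = 0 → holds
(1, 5): LHS = ln(5) ≈ 1.609, RHS = 0 → fails
(2, 2): LHS = ln(4) ≈ 1.386, RHS = ln(2)² ≈ 0.4805 → fails
(6, 7): LHS = ln(42) ≈ 3.738, RHS = ln(6)·ln(7) ≈ 3.487 → fails

1 of 4 pairs satisfies the claim.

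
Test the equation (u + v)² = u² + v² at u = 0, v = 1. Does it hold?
Holds

Substituting u = 0, v = 1:

LHS = (0 + 1)² = 1
RHS = 0² + 1² = 1

LHS = RHS, so the equation holds at this point.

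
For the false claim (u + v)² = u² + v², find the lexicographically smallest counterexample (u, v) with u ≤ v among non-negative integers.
(u, v) = (1, 1)

At (0, 6): both sides equal 36, so it holds there.

Substituting (1, 1) into the claim:
LHS = (1 + 1)² = 4
RHS = 1² + 1² = 2

Since LHS ≠ RHS, this pair disproves the claim, and no lexicographically smaller pair (u ≤ v, non-negative integers) does.

For instance (5, 7) is also a counterexample (LHS = 144, RHS = 74), but it's lexicographically larger.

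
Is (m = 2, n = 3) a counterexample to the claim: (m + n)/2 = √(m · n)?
Yes

Substituting m = 2, n = 3:
LHS = (2 + 3)/2 = 5/2
RHS = √(2 · 3) = √(6) ≈ 2.449

Since LHS ≠ RHS, this pair disproves the claim.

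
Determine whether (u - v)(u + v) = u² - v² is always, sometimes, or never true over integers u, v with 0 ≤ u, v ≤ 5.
Always true

The identity holds for every pair in the range. For instance at (u, v) = (2, 2): both sides equal 0.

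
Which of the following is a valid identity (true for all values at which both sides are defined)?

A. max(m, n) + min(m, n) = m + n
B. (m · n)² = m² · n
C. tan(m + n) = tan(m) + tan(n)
A

A: holds — e.g. at (2, 5), both sides equal 7.
B: fails at (4, 5) — LHS = 400, RHS = 80.
C: fails at (4, 6) — LHS = tan(10) ≈ 0.6484, RHS = tan(6) + tan(4) ≈ 0.8668.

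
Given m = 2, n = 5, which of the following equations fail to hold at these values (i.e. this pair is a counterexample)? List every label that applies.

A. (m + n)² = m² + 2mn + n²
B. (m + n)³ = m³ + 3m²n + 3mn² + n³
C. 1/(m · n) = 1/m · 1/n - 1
C

Evaluating each claim at the given values:
A. LHS = 49, RHS = 49 → holds here (LHS = RHS)
B. LHS = 343, RHS = 343 → holds here (LHS = RHS)
C. LHS = 1/10, RHS = -9/10 → fails here (LHS ≠ RHS)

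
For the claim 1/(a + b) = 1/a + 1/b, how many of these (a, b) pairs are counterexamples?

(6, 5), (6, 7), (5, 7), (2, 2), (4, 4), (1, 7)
Testing each pair:
(6, 5): LHS = 1/11, RHS = 11/30 → counterexample
(6, 7): LHS = 1/13, RHS = 13/42 → counterexample
(5, 7): LHS = 1/12, RHS = 12/35 → counterexample
(2, 2): LHS = 1/4, RHS = 1 → counterexample
(4, 4): LHS = 1/8, RHS = 1/2 → counterexample
(1, 7): LHS = 1/8, RHS = 8/7 → counterexample

That makes 6 counterexamples.

Answer: 6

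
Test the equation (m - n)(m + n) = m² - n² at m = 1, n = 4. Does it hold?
Holds

Substituting m = 1, n = 4:

LHS = (1 - 4)(1 + 4) = -15
RHS = 1² - 4² = -15

LHS = RHS, so the equation holds at this point.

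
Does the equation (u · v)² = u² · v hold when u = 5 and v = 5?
Fails

Substituting u = 5, v = 5:

LHS = (5 · 5)² = 625
RHS = 5² · 5 = 125

LHS ≠ RHS, so the equation does not hold at this point.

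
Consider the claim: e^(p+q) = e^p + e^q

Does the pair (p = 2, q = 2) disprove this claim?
Substituting p = 2, q = 2:
LHS = e^(2+2) = e^4 ≈ 54.6
RHS = e^2 + e^2 = 2·e^2 ≈ 14.78

Since LHS ≠ RHS, this pair disproves the claim.

Answer: Yes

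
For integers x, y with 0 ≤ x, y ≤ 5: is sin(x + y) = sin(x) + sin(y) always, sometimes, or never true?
Sometimes true

It holds at (x, y) = (4, 0) (both sides equal sin(4) ≈ -0.7568), but fails at (x, y) = (3, 1) (LHS = sin(4) ≈ -0.7568, RHS = sin(3) + sin(1) ≈ 0.9826).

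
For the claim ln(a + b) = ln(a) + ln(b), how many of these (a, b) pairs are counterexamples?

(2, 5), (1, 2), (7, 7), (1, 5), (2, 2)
4

Testing each pair:
(2, 5): LHS = ln(7) ≈ 1.946, RHS = ln(2) + ln(5) ≈ 2.303 → counterexample
(1, 2): LHS = ln(3) ≈ 1.099, RHS = ln(2) ≈ 0.6931 → counterexample
(7, 7): LHS = ln(14) ≈ 2.639, RHS = 2·ln(7) ≈ 3.892 → counterexample
(1, 5): LHS = ln(6) ≈ 1.792, RHS = ln(5) ≈ 1.609 → counterexample
(2, 2): LHS = ln(4) ≈ 1.386, RHS = 2·ln(2) ≈ 1.386 → satisfies claim

That makes 4 counterexamples.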